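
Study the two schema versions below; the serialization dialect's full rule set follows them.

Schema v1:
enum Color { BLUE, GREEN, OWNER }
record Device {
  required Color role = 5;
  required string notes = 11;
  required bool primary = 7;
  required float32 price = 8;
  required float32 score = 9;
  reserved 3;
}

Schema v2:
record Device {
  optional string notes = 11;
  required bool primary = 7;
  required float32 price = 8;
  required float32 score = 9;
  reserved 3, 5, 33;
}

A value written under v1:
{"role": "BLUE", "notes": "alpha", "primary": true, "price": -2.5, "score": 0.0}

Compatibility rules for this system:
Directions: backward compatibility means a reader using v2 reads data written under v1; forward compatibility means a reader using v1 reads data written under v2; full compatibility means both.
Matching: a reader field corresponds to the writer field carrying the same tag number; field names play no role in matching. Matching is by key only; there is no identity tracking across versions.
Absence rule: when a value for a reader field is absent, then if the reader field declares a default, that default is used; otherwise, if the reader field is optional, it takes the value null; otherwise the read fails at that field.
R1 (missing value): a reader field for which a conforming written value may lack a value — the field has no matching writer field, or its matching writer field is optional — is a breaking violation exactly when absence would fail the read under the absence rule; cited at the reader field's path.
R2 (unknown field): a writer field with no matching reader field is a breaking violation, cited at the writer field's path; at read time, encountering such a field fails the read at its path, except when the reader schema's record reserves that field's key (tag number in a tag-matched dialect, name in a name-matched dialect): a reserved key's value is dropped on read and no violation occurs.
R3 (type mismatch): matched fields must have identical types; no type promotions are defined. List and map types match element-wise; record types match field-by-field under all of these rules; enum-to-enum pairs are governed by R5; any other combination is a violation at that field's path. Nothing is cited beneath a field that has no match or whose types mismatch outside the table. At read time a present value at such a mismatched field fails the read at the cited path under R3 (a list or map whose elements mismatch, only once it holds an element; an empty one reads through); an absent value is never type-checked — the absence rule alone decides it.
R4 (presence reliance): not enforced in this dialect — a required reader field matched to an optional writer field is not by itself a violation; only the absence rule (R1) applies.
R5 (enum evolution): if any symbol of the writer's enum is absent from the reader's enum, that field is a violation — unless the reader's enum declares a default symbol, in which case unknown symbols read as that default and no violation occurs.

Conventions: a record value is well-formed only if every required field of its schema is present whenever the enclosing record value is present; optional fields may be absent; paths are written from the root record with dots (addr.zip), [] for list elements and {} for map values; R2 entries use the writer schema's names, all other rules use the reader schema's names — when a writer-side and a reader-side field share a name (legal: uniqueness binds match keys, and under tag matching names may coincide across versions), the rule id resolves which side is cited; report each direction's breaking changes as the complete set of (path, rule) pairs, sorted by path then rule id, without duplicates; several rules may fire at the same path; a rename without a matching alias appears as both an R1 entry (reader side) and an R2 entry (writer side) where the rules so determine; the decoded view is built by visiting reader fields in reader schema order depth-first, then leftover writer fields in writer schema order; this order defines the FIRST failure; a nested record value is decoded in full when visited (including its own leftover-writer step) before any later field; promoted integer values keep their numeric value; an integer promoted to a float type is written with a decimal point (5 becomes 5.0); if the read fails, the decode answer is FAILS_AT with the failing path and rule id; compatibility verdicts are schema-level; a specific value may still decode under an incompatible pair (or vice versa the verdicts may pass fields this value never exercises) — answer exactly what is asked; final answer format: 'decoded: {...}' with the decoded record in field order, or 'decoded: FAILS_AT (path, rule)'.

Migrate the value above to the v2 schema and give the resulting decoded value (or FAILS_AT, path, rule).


decoded: {"notes": "alpha", "primary": true, "price": -2.5, "score": 0.0}

arrows below run writer -> reader for Device
decode (reader v2):
  notes := "alpha"
  primary := true
  price := -2.5
  score := 0.0
  writer role: reserved -> dropped
  => decoded: {"notes": "alpha", "primary": true, "price": -2.5, "score": 0.0}
the other Device changes do not affect what is asked:
  field notes in record Device: required changed to optional -> a verdict-level change on Device — the shown value reads the same


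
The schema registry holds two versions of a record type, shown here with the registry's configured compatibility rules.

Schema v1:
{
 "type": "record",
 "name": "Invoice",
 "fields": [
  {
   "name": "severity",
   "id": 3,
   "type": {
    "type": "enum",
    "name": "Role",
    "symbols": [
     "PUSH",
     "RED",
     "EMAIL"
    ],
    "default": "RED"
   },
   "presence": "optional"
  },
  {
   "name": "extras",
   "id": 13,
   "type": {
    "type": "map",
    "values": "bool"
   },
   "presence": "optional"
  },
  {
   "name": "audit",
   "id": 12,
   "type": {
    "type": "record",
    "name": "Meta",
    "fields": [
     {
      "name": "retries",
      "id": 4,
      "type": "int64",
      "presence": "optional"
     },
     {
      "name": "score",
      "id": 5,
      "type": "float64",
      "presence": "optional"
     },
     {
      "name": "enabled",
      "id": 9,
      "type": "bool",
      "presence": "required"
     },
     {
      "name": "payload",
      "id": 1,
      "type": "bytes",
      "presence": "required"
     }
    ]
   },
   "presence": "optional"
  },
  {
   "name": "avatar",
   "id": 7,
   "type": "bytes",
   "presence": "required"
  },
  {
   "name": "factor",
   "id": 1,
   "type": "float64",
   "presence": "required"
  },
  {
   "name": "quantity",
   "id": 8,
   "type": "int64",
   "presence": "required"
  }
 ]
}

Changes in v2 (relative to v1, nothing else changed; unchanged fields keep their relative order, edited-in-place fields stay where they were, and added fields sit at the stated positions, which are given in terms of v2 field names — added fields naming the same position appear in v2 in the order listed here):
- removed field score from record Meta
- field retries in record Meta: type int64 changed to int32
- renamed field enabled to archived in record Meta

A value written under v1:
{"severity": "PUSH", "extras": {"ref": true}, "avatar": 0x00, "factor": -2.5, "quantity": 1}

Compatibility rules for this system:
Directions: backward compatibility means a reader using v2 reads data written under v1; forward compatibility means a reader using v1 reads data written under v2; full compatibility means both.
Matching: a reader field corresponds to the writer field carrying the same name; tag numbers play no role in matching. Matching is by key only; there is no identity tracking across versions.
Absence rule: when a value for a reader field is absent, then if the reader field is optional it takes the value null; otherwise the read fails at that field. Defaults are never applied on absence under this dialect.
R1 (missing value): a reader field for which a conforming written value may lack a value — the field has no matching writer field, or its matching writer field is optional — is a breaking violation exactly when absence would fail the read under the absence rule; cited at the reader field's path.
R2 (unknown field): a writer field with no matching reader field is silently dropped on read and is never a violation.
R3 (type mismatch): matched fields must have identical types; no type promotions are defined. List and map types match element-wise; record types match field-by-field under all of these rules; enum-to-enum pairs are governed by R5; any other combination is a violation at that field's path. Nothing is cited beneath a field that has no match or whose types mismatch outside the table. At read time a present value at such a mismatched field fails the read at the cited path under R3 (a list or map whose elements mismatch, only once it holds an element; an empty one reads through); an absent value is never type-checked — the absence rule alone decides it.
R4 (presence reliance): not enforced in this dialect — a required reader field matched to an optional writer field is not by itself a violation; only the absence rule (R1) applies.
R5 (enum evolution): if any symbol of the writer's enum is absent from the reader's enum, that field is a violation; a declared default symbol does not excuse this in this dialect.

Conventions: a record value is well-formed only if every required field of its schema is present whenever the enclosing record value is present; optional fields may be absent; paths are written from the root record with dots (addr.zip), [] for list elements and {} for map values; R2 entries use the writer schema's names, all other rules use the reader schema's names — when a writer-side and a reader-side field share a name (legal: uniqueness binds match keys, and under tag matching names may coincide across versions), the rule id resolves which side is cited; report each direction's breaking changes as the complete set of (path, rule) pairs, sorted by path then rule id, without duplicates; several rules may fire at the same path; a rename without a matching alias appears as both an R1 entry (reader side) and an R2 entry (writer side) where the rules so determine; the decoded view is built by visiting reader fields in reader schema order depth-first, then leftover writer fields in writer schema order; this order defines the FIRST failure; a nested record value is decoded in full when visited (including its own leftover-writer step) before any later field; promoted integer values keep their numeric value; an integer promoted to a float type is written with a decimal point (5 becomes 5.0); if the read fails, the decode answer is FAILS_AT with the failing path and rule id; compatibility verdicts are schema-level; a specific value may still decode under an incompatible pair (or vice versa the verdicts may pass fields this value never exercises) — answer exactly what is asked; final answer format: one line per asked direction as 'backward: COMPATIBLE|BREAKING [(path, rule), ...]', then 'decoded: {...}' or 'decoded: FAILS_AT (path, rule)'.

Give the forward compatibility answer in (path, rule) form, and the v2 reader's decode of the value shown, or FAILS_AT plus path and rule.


each type pair in Invoice: writer, then reader
forward analysis of Invoice with v1 as reader and v2 as writer:
  writer optional, Role -> Role: reader severity maps from writer severity
  writer optional, map<string, bool> -> map<string, bool>: reader extras maps from writer extras
  writer optional, Meta -> Meta: reader audit maps from writer audit
  writer required, bytes -> bytes: reader avatar maps from writer avatar
  writer required, float64 -> float64: reader factor maps from writer factor
  writer required, int64 -> int64: reader quantity maps from writer quantity
  writer optional, int32 -> int64: reader audit.retries maps from writer audit.retries
  audit.score: no writer-side match
  audit.enabled: no writer-side match
  writer required, bytes -> bytes: reader audit.payload maps from writer audit.payload
  writer field audit.archived has no reader counterpart
  rule R1 violated at audit.enabled
  rule R3 violated at audit.retries
  forward on Invoice therefore BREAKING (2)
decode walk for Invoice under reader schema v2:
  severity := "PUSH"
  extras := {"ref": true}
  audit := null (missing; optional => null)
  avatar := 0x00
  factor := -2.5
  quantity := 1
  => decoded: {"severity": "PUSH", "extras": {"ref": true}, "audit": null, "avatar": 0x00, "factor": -2.5, "quantity": 1}
remaining Invoice differences; none change what is asked:
  removed field score from record Meta -> fires no rule on Invoice, leaving the asked answer as it is

forward: BREAKING [(audit.enabled, R1), (audit.retries, R3)]; decoded: {"severity": "PUSH", "extras": {"ref": true}, "audit": null, "avatar": 0x00, "factor": -2.5, "quantity": 1}


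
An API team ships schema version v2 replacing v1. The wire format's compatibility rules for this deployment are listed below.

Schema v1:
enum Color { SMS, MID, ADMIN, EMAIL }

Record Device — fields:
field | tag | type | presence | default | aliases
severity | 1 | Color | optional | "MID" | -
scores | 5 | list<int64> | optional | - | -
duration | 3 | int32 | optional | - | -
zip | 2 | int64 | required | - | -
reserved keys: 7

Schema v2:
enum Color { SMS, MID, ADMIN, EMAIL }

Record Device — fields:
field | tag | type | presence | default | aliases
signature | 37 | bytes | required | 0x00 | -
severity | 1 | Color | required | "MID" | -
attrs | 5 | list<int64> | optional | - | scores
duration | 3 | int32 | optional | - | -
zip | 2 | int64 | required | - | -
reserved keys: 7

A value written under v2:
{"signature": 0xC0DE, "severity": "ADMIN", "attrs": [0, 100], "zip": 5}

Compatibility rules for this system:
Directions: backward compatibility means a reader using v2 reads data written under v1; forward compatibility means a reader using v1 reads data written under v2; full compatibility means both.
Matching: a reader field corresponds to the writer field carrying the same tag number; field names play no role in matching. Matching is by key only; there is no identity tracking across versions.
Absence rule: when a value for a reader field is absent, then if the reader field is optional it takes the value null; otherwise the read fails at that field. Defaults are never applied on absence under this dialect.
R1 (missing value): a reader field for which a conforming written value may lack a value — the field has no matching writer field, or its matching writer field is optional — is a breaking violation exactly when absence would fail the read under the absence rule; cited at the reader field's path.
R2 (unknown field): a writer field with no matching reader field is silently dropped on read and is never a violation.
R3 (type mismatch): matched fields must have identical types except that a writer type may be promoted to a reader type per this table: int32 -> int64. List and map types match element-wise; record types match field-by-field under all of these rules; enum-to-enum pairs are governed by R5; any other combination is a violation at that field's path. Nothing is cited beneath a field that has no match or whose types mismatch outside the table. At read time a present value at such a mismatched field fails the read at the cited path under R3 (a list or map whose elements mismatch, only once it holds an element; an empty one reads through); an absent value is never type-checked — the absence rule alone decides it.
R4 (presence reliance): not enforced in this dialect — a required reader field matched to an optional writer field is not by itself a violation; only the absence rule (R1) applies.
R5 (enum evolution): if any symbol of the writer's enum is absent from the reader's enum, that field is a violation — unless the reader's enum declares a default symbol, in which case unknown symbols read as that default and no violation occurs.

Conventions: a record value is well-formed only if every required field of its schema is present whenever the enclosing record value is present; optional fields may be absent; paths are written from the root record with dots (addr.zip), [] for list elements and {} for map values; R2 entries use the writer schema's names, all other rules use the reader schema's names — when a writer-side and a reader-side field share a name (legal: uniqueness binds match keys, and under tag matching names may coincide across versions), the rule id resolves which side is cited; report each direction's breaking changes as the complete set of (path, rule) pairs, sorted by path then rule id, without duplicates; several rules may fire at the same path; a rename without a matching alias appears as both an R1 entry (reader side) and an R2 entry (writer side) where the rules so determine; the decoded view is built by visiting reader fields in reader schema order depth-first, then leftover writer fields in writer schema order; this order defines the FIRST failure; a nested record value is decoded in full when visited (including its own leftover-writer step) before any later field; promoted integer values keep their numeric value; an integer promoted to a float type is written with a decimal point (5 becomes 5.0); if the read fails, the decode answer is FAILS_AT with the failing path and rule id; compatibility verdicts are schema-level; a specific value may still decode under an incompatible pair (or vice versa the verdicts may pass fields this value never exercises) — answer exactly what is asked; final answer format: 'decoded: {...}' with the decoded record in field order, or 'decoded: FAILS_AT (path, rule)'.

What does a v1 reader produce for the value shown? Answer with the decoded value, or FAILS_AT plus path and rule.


decoded: {"severity": "ADMIN", "scores": [0, 100], "duration": null, "zip": 5}

in Device below, arrows point writer -> reader
migrating the Device value to v1:
  severity := "ADMIN"
  scores := [0, 100] (from writer attrs)
  duration := null (not supplied -> null)
  zip := 5
  writer signature: unmatched, discarded
  => decoded: {"severity": "ADMIN", "scores": [0, 100], "duration": null, "zip": 5}
ruling out the remaining Device differences:
  added field signature to record Device: required bytes, tag 37, default 0x00 (in v2 it sits immediately before severity) -> shifts the Device verdicts, not this decode
  field severity in record Device: optional changed to required -> shifts the Device verdicts, not this decode
  renamed field scores to attrs in record Device (alias scores declared on the renamed field) -> fires no rule on Device under this dialect and leaves the result unchanged


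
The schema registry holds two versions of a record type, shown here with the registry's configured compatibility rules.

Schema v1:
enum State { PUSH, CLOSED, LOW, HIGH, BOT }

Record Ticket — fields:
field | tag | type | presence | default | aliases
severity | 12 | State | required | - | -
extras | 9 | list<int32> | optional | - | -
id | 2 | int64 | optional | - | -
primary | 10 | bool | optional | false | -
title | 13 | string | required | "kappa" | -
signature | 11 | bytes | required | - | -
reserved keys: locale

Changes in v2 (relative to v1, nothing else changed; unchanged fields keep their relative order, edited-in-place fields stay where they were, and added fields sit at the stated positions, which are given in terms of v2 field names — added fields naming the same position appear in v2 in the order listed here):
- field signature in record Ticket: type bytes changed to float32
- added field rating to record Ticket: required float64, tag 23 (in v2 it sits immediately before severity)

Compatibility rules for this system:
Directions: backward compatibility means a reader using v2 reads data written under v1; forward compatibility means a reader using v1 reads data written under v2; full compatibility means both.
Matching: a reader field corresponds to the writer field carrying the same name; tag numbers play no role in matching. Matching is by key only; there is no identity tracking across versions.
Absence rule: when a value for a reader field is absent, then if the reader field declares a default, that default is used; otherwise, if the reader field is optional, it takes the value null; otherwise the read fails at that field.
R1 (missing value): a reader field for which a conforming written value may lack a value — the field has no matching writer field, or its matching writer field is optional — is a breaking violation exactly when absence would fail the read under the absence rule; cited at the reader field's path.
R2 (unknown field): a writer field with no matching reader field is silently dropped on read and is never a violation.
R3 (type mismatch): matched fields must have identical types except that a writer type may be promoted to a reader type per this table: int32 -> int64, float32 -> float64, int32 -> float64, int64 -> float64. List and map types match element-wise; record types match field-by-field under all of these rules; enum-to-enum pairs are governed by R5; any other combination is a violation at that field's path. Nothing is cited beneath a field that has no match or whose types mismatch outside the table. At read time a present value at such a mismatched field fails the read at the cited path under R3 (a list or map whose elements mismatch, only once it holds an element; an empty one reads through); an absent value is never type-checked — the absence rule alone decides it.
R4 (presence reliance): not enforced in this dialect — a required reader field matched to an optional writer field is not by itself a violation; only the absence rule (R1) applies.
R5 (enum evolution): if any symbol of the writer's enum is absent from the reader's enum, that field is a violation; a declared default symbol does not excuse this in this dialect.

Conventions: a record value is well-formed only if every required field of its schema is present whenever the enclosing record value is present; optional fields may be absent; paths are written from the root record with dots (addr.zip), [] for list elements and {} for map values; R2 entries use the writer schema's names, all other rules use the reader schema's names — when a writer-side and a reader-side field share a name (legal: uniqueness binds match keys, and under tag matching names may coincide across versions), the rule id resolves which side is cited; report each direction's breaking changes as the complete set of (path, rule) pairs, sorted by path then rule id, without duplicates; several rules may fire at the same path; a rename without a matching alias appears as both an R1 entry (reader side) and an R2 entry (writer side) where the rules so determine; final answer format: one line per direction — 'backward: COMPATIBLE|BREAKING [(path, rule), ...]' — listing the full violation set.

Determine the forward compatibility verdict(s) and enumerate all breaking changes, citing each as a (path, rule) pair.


forward: BREAKING [(signature, R3)]

each type pair in Ticket: writer, then reader
forward analysis of Ticket with v1 as reader and v2 as writer:
  severity: State -> State, writer required; from severity
  extras: list<int32> -> list<int32>, writer optional; from extras
  id: int64 -> int64, writer optional; from id
  primary: bool -> bool, writer optional; from primary
  title: string -> string, writer required; from title
  signature: float32 -> bytes, writer required; from signature
  writer rating: unknown to reader
  rule R3 violated at signature
  => 1 violation(s): forward is BREAKING for Ticket
the other Ticket changes do not affect what is asked:
  added field rating to record Ticket: required float64, tag 23 (in v2 it sits immediately before severity) -> fires only in the backward direction of Ticket, which is not asked here


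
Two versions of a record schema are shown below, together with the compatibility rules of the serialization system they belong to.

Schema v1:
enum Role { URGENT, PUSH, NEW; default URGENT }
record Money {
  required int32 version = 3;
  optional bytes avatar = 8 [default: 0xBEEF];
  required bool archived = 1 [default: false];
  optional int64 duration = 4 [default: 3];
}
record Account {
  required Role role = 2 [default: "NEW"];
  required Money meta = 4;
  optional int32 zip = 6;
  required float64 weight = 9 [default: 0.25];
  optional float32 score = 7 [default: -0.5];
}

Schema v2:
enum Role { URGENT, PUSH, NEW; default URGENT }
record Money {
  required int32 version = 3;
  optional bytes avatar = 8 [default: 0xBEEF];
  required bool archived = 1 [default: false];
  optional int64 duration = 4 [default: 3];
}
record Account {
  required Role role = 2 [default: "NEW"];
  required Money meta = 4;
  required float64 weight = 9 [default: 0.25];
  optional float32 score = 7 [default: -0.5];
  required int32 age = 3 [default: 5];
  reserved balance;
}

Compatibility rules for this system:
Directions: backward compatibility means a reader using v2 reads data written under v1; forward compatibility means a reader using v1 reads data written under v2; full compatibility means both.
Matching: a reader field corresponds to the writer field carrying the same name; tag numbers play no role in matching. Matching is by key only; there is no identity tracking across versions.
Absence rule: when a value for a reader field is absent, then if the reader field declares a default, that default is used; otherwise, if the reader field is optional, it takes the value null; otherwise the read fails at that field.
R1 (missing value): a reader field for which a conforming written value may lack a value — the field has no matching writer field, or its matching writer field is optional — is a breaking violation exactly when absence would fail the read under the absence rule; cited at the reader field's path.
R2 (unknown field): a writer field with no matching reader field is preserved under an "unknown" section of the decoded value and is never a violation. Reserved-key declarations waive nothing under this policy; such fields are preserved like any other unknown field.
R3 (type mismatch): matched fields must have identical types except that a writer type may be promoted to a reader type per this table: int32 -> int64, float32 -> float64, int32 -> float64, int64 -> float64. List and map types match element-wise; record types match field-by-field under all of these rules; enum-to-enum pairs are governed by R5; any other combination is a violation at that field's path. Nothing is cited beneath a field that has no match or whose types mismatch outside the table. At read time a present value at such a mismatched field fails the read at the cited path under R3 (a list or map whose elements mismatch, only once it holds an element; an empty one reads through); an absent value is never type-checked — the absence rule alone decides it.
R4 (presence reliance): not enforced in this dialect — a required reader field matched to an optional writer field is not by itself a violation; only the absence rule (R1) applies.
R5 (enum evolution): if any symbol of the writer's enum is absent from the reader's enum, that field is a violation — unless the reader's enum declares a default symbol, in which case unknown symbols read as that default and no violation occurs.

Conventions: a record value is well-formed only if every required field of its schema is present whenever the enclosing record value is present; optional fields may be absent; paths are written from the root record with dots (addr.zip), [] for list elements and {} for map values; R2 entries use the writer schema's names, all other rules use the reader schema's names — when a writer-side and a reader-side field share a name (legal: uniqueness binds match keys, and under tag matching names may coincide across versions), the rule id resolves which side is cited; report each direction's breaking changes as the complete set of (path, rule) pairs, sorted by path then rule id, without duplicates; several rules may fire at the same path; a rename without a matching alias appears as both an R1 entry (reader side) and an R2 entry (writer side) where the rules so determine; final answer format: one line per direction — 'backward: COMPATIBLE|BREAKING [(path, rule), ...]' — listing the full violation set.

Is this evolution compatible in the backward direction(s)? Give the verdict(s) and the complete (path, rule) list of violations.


backward: COMPATIBLE []

in Account below, arrows point writer -> reader
backward on Account — v2 reading data written by v1:
  role: Role -> Role, writer required; from role
  meta: Money -> Money, writer required; from meta
  weight: float64 -> float64, writer required; from weight
  score: float32 -> float32, writer optional; from score
  no writer field matches reader age
  zip (writer side), unknown to reader
  meta.version: int32 -> int32, writer required; from meta.version
  meta.avatar: bytes -> bytes, writer optional; from meta.avatar
  meta.archived: bool -> bool, writer required; from meta.archived
  meta.duration: int64 -> int64, writer optional; from meta.duration
  nothing fires on Account: backward is COMPATIBLE
ruling out the remaining Account differences:
  removed field zip from record Account -> inert for the asked Account verdict: nothing fires
  added field age to record Account: required int32, tag 3, default 5 (in v2 it sits last) -> inert for the asked Account verdict: nothing fires


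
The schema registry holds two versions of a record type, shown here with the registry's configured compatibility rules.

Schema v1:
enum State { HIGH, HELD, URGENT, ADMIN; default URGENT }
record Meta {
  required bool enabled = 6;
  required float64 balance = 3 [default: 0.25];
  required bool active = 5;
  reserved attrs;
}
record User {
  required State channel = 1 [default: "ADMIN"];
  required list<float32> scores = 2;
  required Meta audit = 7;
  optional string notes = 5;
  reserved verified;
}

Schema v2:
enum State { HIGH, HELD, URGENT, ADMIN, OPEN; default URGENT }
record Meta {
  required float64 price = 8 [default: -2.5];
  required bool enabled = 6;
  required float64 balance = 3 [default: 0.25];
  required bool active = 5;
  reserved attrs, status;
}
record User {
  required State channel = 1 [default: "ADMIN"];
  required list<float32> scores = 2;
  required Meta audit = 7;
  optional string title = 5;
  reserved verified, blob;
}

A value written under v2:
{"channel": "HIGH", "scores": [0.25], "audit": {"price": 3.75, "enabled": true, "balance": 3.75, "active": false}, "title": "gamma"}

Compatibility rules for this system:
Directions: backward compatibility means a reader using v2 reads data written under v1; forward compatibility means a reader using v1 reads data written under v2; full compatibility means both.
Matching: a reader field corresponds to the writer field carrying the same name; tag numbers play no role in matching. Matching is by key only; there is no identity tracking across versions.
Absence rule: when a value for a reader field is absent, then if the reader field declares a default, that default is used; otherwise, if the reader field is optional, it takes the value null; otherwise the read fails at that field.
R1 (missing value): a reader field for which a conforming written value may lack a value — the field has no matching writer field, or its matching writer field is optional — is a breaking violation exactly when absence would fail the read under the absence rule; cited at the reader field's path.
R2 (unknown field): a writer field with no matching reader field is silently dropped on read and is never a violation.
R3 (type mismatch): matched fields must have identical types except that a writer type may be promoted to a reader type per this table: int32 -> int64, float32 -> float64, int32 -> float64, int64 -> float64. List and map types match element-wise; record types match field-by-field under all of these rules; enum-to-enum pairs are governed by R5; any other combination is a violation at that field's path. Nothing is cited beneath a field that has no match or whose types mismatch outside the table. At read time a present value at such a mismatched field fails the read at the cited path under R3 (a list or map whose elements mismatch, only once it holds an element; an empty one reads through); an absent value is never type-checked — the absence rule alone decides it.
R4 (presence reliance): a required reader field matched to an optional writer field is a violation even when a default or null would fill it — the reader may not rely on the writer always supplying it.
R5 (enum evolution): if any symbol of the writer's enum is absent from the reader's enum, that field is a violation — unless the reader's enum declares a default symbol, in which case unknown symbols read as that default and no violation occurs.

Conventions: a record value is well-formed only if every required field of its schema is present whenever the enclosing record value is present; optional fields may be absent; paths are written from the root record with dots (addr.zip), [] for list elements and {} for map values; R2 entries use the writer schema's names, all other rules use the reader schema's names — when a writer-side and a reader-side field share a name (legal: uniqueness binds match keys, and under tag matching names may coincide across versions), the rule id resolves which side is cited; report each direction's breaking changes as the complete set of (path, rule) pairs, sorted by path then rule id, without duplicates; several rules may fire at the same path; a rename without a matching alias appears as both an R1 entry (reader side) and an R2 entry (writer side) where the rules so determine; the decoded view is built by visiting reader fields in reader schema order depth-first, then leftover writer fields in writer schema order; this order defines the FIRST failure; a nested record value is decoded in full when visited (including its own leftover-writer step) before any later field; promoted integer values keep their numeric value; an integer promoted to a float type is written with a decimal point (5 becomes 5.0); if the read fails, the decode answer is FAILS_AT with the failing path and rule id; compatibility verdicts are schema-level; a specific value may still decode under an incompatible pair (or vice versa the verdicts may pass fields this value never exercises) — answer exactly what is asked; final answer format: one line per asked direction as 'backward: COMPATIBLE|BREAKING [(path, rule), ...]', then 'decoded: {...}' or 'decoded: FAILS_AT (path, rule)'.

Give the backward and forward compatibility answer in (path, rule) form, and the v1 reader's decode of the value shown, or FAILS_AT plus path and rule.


arrows below run writer -> reader for User
backward for User (reader v2, writer v1):
  State -> State, writer required: channel aligns to channel
  list<float32> -> list<float32>, writer required: scores aligns to scores
  Meta -> Meta, writer required: audit aligns to audit
  title has no writer counterpart
  notes (writer side), unknown to reader
  audit.price has no writer counterpart
  bool -> bool, writer required: audit.enabled aligns to audit.enabled
  float64 -> float64, writer required: audit.balance aligns to audit.balance
  bool -> bool, writer required: audit.active aligns to audit.active
  => backward: COMPATIBLE
forward for User (reader v1, writer v2):
  State -> State, writer required: channel aligns to channel
  list<float32> -> list<float32>, writer required: scores aligns to scores
  Meta -> Meta, writer required: audit aligns to audit
  notes has no writer counterpart
  title (writer side), unknown to reader
  bool -> bool, writer required: audit.enabled aligns to audit.enabled
  float64 -> float64, writer required: audit.balance aligns to audit.balance
  bool -> bool, writer required: audit.active aligns to audit.active
  audit.price (writer side), unknown to reader
  => forward: COMPATIBLE
migrating the User value to v1:
  channel := "HIGH"
  scores := [0.25]
  audit.enabled := true
  audit.balance := 3.75
  audit.active := false
  writer audit.price: unknown -> dropped
  notes := null (absent, optional -> null)
  writer title: unknown -> dropped
  => decoded: {"channel": "HIGH", "scores": [0.25], "audit": {"enabled": true, "balance": 3.75, "active": false}, "notes": null}

backward: COMPATIBLE []; forward: COMPATIBLE []; decoded: {"channel": "HIGH", "scores": [0.25], "audit": {"enabled": true, "balance": 3.75, "active": false}, "notes": null}


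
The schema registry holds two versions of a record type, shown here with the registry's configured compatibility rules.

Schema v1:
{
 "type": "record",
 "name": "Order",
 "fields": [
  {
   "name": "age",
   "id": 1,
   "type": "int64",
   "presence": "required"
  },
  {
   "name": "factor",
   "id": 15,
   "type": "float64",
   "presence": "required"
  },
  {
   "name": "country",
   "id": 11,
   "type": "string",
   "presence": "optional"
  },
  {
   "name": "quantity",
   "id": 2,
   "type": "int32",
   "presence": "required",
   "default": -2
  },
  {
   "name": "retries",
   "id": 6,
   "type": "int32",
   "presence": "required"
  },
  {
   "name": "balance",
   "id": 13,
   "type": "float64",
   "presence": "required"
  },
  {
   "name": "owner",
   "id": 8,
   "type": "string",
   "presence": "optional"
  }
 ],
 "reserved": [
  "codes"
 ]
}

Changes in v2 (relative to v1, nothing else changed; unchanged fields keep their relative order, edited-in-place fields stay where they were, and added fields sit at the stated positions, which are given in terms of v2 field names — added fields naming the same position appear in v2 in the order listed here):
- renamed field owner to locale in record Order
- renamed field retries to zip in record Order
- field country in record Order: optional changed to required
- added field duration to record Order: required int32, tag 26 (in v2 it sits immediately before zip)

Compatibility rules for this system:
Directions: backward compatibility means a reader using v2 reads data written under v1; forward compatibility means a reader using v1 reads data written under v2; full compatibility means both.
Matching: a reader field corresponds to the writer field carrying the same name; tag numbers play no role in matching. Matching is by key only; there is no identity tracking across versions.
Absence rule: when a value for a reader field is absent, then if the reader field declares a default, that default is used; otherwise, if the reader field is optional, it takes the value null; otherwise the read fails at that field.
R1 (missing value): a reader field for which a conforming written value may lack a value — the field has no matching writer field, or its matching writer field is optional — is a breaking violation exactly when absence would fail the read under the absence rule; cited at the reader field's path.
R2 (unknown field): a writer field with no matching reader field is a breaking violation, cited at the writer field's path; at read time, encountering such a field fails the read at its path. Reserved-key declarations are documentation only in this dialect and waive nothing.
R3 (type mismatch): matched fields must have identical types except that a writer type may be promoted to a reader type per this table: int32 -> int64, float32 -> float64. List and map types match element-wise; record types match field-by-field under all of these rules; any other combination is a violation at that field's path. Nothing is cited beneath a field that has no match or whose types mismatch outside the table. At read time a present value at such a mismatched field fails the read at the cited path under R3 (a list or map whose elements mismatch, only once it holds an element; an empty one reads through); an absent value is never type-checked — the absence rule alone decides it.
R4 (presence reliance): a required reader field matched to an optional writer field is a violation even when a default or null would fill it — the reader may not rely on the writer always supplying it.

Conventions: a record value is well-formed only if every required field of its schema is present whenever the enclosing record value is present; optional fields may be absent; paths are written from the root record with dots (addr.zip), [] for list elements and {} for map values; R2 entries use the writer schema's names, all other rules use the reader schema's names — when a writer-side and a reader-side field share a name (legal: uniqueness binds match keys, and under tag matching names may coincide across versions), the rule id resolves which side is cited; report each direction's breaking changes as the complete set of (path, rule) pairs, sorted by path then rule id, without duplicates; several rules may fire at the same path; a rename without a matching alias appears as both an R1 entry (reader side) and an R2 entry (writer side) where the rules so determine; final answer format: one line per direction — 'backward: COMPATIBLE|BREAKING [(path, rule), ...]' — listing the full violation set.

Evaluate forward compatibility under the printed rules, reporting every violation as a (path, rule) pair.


forward: BREAKING [(duration, R2), (locale, R2), (retries, R1), (zip, R2)]

the writer's type comes first in each Order pair
forward for Order (reader v1, writer v2):
  age: int64 -> int64, writer required; from age
  factor: float64 -> float64, writer required; from factor
  country: string -> string, writer required; from country
  quantity: int32 -> int32, writer required; from quantity
  retries has no writer counterpart
  balance: float64 -> float64, writer required; from balance
  owner has no writer counterpart
  writer field duration has no reader counterpart
  writer field zip has no reader counterpart
  writer field locale has no reader counterpart
  R2 fires at duration
  R2 fires at locale
  R1 fires at retries
  R2 fires at zip
  => 4 violation(s): forward is BREAKING for Order
the other Order changes do not affect what is asked:
  field country in record Order: optional changed to required -> fires only in the backward direction of Order, which is not asked here
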